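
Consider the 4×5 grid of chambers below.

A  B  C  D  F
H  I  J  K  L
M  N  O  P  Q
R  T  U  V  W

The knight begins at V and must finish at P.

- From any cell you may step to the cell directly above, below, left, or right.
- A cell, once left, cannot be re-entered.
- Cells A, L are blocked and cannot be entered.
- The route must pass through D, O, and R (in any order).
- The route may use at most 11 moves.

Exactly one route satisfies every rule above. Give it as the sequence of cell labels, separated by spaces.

Any route must reach D, O, and R and still end at P within 11 moves, so the order of the required stops is forced.
Route from V: 3× left (reaching R), up to M, 2× right (reaching O), 2× up (reaching C), right to D, 2× down (reaching P) — 11 moves in all.
Check: all required cells visited; 11 ≤ 11 moves.

V U T R M N O J C D K P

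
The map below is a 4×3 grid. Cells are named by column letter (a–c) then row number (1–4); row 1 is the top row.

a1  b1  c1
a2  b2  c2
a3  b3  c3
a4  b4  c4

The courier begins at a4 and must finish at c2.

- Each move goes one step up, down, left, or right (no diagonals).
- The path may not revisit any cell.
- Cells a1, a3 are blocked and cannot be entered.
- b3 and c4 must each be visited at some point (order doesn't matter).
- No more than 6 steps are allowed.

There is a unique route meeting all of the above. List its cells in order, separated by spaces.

The 6-move cap with required stops at b3, c4 leaves no slack for detours.
Route from a4: 2× right (reaching c4), up to c3, left to b3, up to b2, right to c2 — 6 moves in all.
Check: all required cells visited; 6 ≤ 6 moves.

a4 b4 c4 c3 b3 b2 c2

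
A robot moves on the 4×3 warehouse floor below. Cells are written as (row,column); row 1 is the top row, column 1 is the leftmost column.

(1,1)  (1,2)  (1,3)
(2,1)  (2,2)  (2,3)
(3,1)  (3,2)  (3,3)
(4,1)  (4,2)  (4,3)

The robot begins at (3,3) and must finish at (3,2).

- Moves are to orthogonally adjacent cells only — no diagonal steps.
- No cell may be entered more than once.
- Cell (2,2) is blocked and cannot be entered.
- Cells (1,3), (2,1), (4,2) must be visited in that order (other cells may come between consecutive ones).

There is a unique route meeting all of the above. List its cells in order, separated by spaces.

The waypoints must appear in the order (1,3), (2,1), (4,2), with no cell reused.
Route from (3,3): 2× up (reaching (1,3)), 2× left (reaching (1,1)), 3× down (reaching (4,1)), right to (4,2), up to (3,2) — 9 moves in all.
Check: order respected ((1,3) at step 2, (2,1) at step 5, (4,2) at step 8).

(3,3) (2,3) (1,3) (1,2) (1,1) (2,1) (3,1) (4,1) (4,2) (3,2)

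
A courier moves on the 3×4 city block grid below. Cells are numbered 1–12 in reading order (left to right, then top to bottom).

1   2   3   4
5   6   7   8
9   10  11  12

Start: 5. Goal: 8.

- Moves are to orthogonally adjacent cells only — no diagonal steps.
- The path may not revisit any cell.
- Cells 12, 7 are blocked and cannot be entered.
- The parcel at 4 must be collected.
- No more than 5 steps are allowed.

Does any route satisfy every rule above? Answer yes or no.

One route that works: 5 → 1 → 2 → 3 → 4 → 8.

yes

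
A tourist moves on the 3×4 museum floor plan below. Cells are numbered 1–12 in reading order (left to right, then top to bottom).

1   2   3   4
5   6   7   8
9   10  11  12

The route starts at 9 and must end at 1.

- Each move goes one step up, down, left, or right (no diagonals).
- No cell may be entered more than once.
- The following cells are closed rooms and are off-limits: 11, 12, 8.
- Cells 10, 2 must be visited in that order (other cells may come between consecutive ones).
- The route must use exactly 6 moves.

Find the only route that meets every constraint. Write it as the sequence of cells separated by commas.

The waypoints must appear in the order 10, 2, with no cell reused.
Route from 9: right 1 to 10, up 1 to 6, right 1 to 7, up 1 to 3, left 2 to 1 — 6 moves in all.
Check: order respected (10 at step 1, 2 at step 5); 6 moves as required.

9, 10, 6, 7, 3, 2, 1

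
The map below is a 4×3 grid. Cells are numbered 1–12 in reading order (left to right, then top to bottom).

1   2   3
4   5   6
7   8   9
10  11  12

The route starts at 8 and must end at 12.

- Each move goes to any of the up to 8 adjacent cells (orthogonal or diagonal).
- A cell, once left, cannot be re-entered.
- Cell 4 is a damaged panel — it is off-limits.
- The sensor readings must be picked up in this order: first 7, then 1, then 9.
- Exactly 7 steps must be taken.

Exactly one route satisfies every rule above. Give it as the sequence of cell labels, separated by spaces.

The waypoints must appear in the order 7, 1, 9, with no cell reused.
Route from 8: left to 7, up-right to 5, up-left to 1, right to 2, down-right to 6, 2× down (reaching 12) — 7 moves in all.
Check: order respected (7 at step 1, 1 at step 3, 9 at step 6); 7 moves as required.

8 7 5 1 2 6 9 12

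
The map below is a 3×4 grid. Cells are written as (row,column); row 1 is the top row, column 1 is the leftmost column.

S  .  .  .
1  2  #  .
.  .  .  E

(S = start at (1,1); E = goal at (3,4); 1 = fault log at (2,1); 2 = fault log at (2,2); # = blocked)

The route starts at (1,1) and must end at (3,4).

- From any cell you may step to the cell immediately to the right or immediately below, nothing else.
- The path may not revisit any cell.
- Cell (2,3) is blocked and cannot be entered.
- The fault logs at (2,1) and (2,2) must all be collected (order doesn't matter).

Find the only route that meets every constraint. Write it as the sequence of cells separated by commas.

(1,1), (2,1), (2,2), (3,2), (3,3), (3,4)

Moves only go right or down, so the column and row indices never decrease.
Route from (1,1): down 1 to (2,1), right 1 to (2,2), down 1 to (3,2), right 2 to (3,4) — 5 moves in all.
Check: all required cells visited.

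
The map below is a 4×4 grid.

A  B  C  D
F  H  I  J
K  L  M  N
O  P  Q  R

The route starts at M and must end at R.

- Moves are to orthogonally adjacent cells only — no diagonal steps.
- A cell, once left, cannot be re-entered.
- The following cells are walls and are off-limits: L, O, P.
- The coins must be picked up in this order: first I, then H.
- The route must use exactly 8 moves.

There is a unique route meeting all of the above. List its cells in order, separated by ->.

M -> I -> H -> B -> C -> D -> J -> N -> R

The waypoints must appear in the order I, H, with no cell reused.
Route from M: up 1 to I, left 1 to H, up 1 to B, right 2 to D, down 3 to R — 8 moves in all.
Check: order respected (I at step 1, H at step 2); 8 moves as required.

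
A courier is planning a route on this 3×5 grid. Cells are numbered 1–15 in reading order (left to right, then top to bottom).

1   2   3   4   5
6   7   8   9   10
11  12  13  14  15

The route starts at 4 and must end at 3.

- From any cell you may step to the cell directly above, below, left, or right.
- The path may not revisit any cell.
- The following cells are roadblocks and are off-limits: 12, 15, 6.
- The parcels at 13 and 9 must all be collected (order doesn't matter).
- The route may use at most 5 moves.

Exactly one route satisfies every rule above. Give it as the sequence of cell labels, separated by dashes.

4 - 9 - 14 - 13 - 8 - 3

Any route must reach 13 and 9 and still end at 3 within 5 moves, so the order of the required stops is forced.
Route from 4: 2× down (reaching 14), left to 13, 2× up (reaching 3) — 5 moves in all.
Check: all required cells visited; 5 ≤ 5 moves.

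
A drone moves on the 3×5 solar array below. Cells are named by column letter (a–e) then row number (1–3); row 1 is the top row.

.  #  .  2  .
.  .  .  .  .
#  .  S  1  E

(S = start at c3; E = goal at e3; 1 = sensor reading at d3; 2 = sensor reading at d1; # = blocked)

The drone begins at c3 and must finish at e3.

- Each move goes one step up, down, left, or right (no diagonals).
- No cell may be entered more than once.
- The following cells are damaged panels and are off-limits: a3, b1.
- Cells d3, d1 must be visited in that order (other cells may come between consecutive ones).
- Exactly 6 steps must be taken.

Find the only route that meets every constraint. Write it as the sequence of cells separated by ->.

The waypoints must appear in the order d3, d1, with no cell reused.
Route from c3: right 1 to d3, up 2 to d1, right 1 to e1, down 2 to e3 — 6 moves in all.
Check: order respected (1 at step 1, 2 at step 3); 6 moves as required.

c3 -> d3 -> d2 -> d1 -> e1 -> e2 -> e3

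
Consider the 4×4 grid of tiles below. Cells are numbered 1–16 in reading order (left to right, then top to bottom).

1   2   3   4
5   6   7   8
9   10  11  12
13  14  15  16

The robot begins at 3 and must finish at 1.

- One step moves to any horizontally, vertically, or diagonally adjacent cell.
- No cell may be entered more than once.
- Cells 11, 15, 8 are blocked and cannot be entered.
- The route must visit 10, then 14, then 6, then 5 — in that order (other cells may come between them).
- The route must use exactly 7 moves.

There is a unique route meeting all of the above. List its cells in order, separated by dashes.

3 - 7 - 10 - 14 - 9 - 6 - 5 - 1

The waypoints must appear in the order 10, 14, 6, 5, with no cell reused.
Route from 3: down 1 to 7, down-left 1 to 10, down 1 to 14, up-left 1 to 9, up-right 1 to 6, left 1 to 5, up 1 to 1 — 7 moves in all.
Check: order respected (10 at step 2, 14 at step 3, 6 at step 5, 5 at step 6); 7 moves as required.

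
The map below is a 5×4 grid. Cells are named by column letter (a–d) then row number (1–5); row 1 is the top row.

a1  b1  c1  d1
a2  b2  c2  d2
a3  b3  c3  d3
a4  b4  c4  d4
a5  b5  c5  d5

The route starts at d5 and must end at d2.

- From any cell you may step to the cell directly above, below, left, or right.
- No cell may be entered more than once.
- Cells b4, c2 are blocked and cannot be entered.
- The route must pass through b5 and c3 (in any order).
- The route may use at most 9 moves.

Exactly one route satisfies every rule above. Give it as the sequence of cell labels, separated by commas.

d5, c5, b5, a5, a4, a3, b3, c3, d3, d2

The budget equals the shortest possible length, so every move has to be on a shortest route through the required cells.
Route from d5: left 3 to a5, up 2 to a3, right 3 to d3, up 1 to d2 — 9 moves in all.
Check: all required cells visited; 9 ≤ 9 moves.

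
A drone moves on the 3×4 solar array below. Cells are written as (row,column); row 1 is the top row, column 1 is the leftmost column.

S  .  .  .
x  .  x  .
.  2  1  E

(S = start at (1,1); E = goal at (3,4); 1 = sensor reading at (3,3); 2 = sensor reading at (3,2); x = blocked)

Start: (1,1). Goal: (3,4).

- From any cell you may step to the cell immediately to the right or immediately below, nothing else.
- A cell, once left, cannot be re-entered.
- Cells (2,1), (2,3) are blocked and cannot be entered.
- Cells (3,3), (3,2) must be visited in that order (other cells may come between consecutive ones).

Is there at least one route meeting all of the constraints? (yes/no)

no

(3,2) lies to the left of (3,3), so going from (3,3) to (3,2) would need a leftward move — but moves only go right/down, so (3,3) cannot be visited before (3,2).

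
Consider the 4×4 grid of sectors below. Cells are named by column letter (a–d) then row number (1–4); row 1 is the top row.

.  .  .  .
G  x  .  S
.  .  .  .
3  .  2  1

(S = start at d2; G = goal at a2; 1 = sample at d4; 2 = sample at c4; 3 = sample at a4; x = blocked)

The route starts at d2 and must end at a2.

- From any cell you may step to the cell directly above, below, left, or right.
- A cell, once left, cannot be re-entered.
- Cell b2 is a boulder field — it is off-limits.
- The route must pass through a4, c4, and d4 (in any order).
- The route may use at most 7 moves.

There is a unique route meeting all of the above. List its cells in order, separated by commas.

d2, d3, d4, c4, b4, a4, a3, a2

The 7-move cap with required stops at a4, c4, d4 leaves no slack for detours.
Route from d2: down 2 to d4, left 3 to a4, up 2 to a2 — 7 moves in all.
Check: all required cells visited; 7 ≤ 7 moves.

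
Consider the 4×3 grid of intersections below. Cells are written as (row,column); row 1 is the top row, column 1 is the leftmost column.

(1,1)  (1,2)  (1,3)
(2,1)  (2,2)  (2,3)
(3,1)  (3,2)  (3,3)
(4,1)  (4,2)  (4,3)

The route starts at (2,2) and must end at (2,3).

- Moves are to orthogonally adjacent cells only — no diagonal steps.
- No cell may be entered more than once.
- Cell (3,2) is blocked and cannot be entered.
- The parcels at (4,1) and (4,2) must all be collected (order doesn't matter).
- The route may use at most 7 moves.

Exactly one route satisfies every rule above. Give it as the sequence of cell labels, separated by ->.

The budget equals the shortest possible length, so every move has to be on a shortest route through the required cells.
Route from (2,2): left 1 to (2,1), down 2 to (4,1), right 2 to (4,3), up 2 to (2,3) — 7 moves in all.
Check: all required cells visited; 7 ≤ 7 moves.

(2,2) -> (2,1) -> (3,1) -> (4,1) -> (4,2) -> (4,3) -> (3,3) -> (2,3)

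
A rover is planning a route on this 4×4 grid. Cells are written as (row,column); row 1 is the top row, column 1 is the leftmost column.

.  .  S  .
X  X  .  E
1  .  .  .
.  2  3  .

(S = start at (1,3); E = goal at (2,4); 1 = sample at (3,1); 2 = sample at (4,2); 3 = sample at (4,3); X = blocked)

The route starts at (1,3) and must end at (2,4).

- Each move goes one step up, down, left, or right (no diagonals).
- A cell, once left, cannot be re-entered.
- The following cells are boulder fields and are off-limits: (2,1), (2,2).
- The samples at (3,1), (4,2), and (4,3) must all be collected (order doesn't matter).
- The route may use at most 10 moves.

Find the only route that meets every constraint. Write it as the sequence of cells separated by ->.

The 10-move cap with required stops at (3,1), (4,2), (4,3) leaves no slack for detours.
Route from (1,3): down 2 to (3,3), left 2 to (3,1), down 1 to (4,1), right 3 to (4,4), up 2 to (2,4) — 10 moves in all.
Check: all required cells visited; 10 ≤ 10 moves.

(1,3) -> (2,3) -> (3,3) -> (3,2) -> (3,1) -> (4,1) -> (4,2) -> (4,3) -> (4,4) -> (3,4) -> (2,4)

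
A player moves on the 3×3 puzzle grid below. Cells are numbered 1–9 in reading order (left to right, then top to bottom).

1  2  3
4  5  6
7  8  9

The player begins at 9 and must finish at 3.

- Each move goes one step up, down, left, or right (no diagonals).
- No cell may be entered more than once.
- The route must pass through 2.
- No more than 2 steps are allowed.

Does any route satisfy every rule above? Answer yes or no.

Even ignoring the no-revisit rule, getting from 9 to 3 via 2 needs at least 3 + 1 = 4 moves (Manhattan distance per leg), which exceeds the 2-move limit.

no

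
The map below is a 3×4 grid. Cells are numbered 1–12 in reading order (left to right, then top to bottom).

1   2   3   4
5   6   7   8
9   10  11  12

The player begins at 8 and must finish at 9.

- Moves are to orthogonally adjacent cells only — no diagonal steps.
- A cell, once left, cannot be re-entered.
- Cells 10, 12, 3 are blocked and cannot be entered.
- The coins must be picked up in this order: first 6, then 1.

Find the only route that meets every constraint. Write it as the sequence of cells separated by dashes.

8 - 7 - 6 - 2 - 1 - 5 - 9

The waypoints must appear in the order 6, 1, with no cell reused.
Route from 8: 2× left (reaching 6), up to 2, left to 1, 2× down (reaching 9) — 6 moves in all.
Check: order respected (6 at step 2, 1 at step 4).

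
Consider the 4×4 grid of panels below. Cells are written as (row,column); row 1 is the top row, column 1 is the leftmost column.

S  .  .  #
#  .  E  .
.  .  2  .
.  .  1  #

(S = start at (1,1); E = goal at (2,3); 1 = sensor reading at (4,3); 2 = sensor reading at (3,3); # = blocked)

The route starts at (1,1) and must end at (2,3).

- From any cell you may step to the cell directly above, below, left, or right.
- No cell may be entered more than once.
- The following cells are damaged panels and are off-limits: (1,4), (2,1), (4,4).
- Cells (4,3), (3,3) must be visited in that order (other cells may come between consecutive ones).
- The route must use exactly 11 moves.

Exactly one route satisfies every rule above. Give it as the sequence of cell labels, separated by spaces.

The waypoints must appear in the order (4,3), (3,3), with no cell reused.
Route from (1,1): right to (1,2), 2× down (reaching (3,2)), left to (3,1), down to (4,1), 2× right (reaching (4,3)), up to (3,3), right to (3,4), up to (2,4), left to (2,3) — 11 moves in all.
Check: order respected (1 at step 7, 2 at step 8); 11 moves as required.

(1,1) (1,2) (2,2) (3,2) (3,1) (4,1) (4,2) (4,3) (3,3) (3,4) (2,4) (2,3)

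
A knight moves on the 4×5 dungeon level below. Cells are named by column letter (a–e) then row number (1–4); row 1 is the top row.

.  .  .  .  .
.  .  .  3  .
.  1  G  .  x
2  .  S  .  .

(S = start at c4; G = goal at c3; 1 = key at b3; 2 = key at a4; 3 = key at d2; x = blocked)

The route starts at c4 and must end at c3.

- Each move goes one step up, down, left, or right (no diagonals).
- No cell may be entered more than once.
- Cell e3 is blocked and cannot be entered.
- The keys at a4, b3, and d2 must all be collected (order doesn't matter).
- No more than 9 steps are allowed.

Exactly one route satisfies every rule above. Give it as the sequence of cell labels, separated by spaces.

Any route must reach a4, b3, and d2 and still end at c3 within 9 moves, so the order of the required stops is forced.
Route from c4: 2× left (reaching a4), up to a3, right to b3, up to b2, 2× right (reaching d2), down to d3, left to c3 — 9 moves in all.
Check: all required cells visited; 9 ≤ 9 moves.

c4 b4 a4 a3 b3 b2 c2 d2 d3 c3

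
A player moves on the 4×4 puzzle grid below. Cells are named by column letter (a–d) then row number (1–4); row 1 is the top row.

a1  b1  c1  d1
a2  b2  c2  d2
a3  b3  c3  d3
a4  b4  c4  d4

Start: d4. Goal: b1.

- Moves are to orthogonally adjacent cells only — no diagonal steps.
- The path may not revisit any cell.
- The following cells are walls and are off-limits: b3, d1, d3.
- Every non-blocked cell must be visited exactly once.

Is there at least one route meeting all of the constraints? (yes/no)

no

Cell d2 has only one open neighbour but is neither the start nor the goal, so a Hamiltonian route would have to both enter and leave it through the same neighbour — impossible without revisiting.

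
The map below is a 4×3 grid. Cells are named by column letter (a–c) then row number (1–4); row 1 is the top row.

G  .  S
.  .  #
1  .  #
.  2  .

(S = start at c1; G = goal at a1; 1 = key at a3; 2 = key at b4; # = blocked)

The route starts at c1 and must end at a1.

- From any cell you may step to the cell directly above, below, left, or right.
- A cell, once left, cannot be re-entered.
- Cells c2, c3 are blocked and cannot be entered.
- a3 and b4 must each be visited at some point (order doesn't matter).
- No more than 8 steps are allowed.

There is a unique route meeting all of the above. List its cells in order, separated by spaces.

The 8-move cap with required stops at a3, b4 leaves no slack for detours.
Route from c1: left 1 to b1, down 3 to b4, left 1 to a4, up 3 to a1 — 8 moves in all.
Check: all required cells visited; 8 ≤ 8 moves.

c1 b1 b2 b3 b4 a4 a3 a2 a1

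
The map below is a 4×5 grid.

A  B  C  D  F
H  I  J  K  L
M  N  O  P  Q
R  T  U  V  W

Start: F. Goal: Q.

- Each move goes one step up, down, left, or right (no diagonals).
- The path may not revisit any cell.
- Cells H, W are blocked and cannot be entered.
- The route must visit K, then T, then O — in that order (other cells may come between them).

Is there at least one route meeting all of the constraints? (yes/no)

One route that works: F → L → K → J → I → N → T → U → O → P → Q.

yes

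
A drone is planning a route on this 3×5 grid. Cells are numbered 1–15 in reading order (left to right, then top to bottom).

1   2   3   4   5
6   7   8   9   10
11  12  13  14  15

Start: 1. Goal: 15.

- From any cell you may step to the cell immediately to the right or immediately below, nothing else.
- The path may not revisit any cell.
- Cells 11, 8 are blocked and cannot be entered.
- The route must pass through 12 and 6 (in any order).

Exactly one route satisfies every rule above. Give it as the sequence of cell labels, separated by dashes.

Moves only go right or down, so the column and row indices never decrease.
Route from 1: down 1 to 6, right 1 to 7, down 1 to 12, right 3 to 15 — 6 moves in all.
Check: all required cells visited.

1 - 6 - 7 - 12 - 13 - 14 - 15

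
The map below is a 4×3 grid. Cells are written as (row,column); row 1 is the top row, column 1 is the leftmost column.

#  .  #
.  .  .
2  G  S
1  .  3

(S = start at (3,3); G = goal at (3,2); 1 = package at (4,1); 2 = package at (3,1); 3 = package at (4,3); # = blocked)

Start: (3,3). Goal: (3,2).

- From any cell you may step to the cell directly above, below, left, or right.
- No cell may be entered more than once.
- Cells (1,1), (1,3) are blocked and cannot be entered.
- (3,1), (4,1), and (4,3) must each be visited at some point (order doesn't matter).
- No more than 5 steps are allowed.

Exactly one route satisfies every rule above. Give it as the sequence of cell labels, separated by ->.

Any route must reach (3,1), (4,1), and (4,3) and still end at (3,2) within 5 moves, so the order of the required stops is forced.
Route from (3,3): down to (4,3), 2× left (reaching (4,1)), up to (3,1), right to (3,2) — 5 moves in all.
Check: all required cells visited; 5 ≤ 5 moves.

(3,3) -> (4,3) -> (4,2) -> (4,1) -> (3,1) -> (3,2)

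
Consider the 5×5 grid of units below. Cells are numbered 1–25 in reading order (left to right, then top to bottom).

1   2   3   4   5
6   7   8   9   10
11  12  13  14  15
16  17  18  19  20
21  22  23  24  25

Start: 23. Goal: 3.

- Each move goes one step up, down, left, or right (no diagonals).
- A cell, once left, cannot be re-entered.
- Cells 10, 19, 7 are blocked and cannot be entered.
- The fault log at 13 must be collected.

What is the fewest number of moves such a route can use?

Any route passes through 13 somewhere between 23 and 3. Summing Manhattan distances along the two legs (23 → 13 → 3) gives a lower bound of 2 + 2 = 4 moves.
A route of 4 moves achieves this: 23 → 18 → 13 → 8 → 3.
Since 4 matches the lower bound, it is optimal.

4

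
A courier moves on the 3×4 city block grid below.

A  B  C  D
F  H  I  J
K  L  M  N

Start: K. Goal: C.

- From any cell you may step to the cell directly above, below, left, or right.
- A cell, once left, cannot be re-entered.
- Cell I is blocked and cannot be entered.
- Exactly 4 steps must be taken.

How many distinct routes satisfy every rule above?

Need simple routes of exactly 4 moves from K to C (Manhattan distance 4, so 0 moves are spent on a detour and 0 undoing it).
Enumerating: K F A B C | K F H B C | K L H B C.
That gives 3 routes.

3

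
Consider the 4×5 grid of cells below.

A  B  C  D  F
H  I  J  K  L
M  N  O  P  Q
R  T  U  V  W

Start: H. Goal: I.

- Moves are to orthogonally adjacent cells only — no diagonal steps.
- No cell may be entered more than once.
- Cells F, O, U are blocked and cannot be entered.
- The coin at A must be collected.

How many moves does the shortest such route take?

3

Any route passes through A somewhere between H and I. Summing Manhattan distances along the two legs (H → A → I) gives a lower bound of 1 + 2 = 3 moves.
A route of 3 moves achieves this: H → A → B → I.
Since 3 matches the lower bound, it is optimal.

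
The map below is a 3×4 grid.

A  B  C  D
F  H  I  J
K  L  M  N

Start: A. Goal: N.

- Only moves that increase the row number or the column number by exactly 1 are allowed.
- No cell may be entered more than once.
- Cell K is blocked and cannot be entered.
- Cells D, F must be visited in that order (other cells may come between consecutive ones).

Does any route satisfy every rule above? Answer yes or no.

F lies to the left of D, so going from D to F would need a leftward move — but moves only go right/down, so D cannot be visited before F.

no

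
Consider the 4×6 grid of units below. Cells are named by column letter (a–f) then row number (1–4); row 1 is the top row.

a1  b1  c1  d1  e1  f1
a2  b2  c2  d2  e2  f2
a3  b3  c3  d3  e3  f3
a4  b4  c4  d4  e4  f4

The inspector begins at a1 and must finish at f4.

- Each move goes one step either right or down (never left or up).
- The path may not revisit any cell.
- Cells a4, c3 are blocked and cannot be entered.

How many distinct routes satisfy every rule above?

31

A right/down-only route from a1 to f4 makes exactly 3 down-moves and 5 right-moves in some order.
With no other constraints that would be C(8,3) = 56 routes.
Subtract routes through each blocked cell (inclusion–exclusion for overlaps): − through c3: 24 − through a4: 1 → 31.
That gives 31 routes.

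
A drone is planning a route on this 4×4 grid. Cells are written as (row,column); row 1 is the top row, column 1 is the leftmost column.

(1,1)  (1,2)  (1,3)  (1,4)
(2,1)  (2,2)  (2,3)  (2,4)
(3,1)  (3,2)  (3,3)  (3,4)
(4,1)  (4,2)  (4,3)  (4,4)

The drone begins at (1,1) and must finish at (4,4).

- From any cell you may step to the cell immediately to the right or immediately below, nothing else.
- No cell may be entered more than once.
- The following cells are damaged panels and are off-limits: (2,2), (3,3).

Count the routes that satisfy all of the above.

4

A right/down-only route from (1,1) to (4,4) makes exactly 3 down-moves and 3 right-moves in some order.
With no other constraints that would be C(6,3) = 20 routes.
Subtract routes through each blocked cell (inclusion–exclusion for overlaps): − through (2,2): 12 − through (3,3): 12 + through (2,2)&(3,3): 8 → 4.
That gives 4 routes.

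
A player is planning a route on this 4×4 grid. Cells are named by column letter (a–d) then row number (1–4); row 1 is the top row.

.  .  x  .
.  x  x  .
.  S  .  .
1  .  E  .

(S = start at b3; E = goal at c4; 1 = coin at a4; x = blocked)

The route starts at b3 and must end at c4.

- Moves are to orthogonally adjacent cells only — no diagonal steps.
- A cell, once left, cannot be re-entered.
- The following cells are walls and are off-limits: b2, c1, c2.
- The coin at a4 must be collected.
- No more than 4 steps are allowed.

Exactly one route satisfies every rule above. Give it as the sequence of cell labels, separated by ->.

b3 -> a3 -> a4 -> b4 -> c4

The budget equals the shortest possible length, so every move has to be on a shortest route through the required cells.
Route from b3: left to a3, down to a4, 2× right (reaching c4) — 4 moves in all.
Check: all required cells visited; 4 ≤ 4 moves.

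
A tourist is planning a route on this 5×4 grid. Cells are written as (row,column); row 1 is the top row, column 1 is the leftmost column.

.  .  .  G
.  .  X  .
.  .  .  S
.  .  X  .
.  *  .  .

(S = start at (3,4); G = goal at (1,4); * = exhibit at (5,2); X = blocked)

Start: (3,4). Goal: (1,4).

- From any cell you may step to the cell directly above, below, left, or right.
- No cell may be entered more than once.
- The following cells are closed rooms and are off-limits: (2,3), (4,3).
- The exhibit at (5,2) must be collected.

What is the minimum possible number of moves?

10

Any route passes through (5,2) somewhere between (3,4) and (1,4). Summing Manhattan distances along the two legs ((3,4) → (5,2) → (1,4)) gives a lower bound of 4 + 6 = 10 moves.
A route of 10 moves achieves this: (3,4) → (4,4) → (5,4) → (5,3) → (5,2) → (4,2) → (3,2) → (2,2) → (1,2) → (1,3) → (1,4).
Since 10 matches the lower bound, it is optimal.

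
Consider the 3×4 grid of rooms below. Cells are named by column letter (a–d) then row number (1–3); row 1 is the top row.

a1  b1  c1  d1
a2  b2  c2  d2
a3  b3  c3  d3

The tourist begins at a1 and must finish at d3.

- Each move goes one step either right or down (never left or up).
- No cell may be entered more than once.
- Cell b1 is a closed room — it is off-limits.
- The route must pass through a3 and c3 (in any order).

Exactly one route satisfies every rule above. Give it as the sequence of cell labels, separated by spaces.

a1 a2 a3 b3 c3 d3

Moves only go right or down, so the column and row indices never decrease.
Route from a1: down 2 to a3, right 3 to d3 — 5 moves in all.
Check: all required cells visited.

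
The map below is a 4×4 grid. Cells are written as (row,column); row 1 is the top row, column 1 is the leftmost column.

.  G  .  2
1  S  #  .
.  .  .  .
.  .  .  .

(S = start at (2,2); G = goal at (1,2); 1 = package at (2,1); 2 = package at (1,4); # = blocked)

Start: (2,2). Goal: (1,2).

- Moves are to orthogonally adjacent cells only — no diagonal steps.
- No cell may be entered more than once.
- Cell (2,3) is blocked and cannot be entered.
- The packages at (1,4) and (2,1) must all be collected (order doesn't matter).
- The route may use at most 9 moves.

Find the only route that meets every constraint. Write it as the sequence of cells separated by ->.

(2,2) -> (2,1) -> (3,1) -> (3,2) -> (3,3) -> (3,4) -> (2,4) -> (1,4) -> (1,3) -> (1,2)

Any route must reach (1,4) and (2,1) and still end at (1,2) within 9 moves, so the order of the required stops is forced.
Route from (2,2): left 1 to (2,1), down 1 to (3,1), right 3 to (3,4), up 2 to (1,4), left 2 to (1,2) — 9 moves in all.
Check: all required cells visited; 9 ≤ 9 moves.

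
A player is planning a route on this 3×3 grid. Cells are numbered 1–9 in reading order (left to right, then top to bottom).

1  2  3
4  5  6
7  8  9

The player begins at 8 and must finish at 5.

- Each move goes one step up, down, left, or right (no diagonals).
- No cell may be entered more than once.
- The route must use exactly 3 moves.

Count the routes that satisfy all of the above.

2

Need simple routes of exactly 3 moves from 8 to 5 (Manhattan distance 1, so 1 moves are spent on a detour and 1 undoing it).
Enumerating: 8 7 4 5 | 8 9 6 5.
That gives 2 routes.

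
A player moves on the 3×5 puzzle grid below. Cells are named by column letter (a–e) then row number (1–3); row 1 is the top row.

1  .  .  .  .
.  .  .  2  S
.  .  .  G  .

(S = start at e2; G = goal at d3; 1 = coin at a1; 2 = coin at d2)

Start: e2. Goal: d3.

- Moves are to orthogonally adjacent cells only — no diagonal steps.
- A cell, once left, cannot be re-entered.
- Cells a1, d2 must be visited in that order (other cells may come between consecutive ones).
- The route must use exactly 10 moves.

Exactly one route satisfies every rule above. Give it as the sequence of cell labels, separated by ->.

The waypoints must appear in the order a1, d2, with no cell reused.
Route from e2: up to e1, 4× left (reaching a1), down to a2, 3× right (reaching d2), down to d3 — 10 moves in all.
Check: order respected (1 at step 5, 2 at step 9); 10 moves as required.

e2 -> e1 -> d1 -> c1 -> b1 -> a1 -> a2 -> b2 -> c2 -> d2 -> d3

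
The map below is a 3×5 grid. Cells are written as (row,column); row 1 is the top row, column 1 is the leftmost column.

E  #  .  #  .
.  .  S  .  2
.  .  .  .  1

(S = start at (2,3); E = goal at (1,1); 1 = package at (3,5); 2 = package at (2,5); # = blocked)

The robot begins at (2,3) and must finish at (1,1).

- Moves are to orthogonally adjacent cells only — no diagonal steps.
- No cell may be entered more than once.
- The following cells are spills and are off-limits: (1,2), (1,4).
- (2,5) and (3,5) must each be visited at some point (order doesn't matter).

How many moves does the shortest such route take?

Any route passes through (2,5) and (3,5) in some order between (2,3) and (1,1). Summing Manhattan distances along each leg and taking the cheapest ordering ((2,3) → (3,5) → (2,5) → (1,1)) gives a lower bound of 3 + 1 + 5 = 9 moves.
A route of 9 moves achieves this: (2,3) → (2,4) → (2,5) → (3,5) → (3,4) → (3,3) → (3,2) → (2,2) → (2,1) → (1,1).
Since 9 matches the lower bound, it is optimal.

9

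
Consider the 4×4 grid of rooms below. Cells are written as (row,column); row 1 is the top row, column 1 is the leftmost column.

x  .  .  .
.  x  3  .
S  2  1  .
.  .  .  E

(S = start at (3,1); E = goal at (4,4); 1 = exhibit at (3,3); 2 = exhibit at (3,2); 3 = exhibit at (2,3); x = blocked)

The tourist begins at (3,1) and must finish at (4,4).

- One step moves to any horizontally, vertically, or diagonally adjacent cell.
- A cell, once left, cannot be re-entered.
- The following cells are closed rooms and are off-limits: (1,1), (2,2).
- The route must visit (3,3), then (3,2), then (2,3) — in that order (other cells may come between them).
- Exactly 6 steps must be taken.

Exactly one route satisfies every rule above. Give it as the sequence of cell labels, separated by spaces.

The waypoints must appear in the order (3,3), (3,2), (2,3), with no cell reused.
Route from (3,1): down-right 1 to (4,2), up-right 1 to (3,3), left 1 to (3,2), up-right 1 to (2,3), down-right 1 to (3,4), down 1 to (4,4) — 6 moves in all.
Check: order respected (1 at step 2, 2 at step 3, 3 at step 4); 6 moves as required.

(3,1) (4,2) (3,3) (3,2) (2,3) (3,4) (4,4)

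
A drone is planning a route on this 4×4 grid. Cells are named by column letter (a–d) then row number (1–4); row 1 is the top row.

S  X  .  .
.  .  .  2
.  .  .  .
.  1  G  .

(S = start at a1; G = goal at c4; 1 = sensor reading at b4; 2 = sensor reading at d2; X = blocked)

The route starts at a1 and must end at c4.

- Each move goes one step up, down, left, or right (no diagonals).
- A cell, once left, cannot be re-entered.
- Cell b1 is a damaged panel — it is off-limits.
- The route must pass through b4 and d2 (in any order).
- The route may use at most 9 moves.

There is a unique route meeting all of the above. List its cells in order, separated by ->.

The budget equals the shortest possible length, so every move has to be on a shortest route through the required cells.
Route from a1: down 1 to a2, right 3 to d2, down 1 to d3, left 2 to b3, down 1 to b4, right 1 to c4 — 9 moves in all.
Check: all required cells visited; 9 ≤ 9 moves.

a1 -> a2 -> b2 -> c2 -> d2 -> d3 -> c3 -> b3 -> b4 -> c4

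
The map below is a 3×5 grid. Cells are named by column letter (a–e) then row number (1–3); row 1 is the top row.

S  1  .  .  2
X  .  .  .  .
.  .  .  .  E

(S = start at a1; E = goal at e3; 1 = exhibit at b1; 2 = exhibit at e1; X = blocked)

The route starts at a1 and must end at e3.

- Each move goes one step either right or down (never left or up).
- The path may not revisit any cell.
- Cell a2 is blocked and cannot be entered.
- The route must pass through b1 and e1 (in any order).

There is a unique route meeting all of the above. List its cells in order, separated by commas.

Moves only go right or down, so the column and row indices never decrease.
Route from a1: right 4 to e1, down 2 to e3 — 6 moves in all.
Check: all required cells visited.

a1, b1, c1, d1, e1, e2, e3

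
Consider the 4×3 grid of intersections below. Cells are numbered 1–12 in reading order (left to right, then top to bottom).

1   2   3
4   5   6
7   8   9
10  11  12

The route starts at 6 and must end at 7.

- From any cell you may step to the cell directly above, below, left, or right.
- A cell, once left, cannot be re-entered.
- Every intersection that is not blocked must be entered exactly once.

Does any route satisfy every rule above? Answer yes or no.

yes

One route that works: 6 → 3 → 2 → 1 → 4 → 5 → 8 → 9 → 12 → 11 → 10 → 7.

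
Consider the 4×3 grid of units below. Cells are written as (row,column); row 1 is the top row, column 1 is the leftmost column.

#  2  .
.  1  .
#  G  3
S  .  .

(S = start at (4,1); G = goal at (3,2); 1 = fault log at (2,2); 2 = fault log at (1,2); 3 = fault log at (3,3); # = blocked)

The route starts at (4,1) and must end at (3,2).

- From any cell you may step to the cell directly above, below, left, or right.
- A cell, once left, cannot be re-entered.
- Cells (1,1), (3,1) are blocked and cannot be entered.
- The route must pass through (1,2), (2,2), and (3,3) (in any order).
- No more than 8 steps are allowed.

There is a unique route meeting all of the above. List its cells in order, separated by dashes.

Any route must reach (1,2), (2,2), and (3,3) and still end at (3,2) within 8 moves, so the order of the required stops is forced.
Route from (4,1): right 2 to (4,3), up 3 to (1,3), left 1 to (1,2), down 2 to (3,2) — 8 moves in all.
Check: all required cells visited; 8 ≤ 8 moves.

(4,1) - (4,2) - (4,3) - (3,3) - (2,3) - (1,3) - (1,2) - (2,2) - (3,2)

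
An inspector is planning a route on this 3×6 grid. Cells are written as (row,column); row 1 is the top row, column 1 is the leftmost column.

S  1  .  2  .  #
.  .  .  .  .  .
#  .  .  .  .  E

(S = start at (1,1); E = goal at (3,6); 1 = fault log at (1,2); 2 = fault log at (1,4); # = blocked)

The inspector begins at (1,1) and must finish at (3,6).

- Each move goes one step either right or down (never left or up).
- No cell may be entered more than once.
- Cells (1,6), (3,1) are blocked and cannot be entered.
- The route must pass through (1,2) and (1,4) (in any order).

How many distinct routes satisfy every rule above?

5

A right/down-only route from (1,1) to (3,6) makes exactly 2 down-moves and 5 right-moves in some order.
With no other constraints that would be C(7,2) = 21 routes.
A monotone route can only reach the required cells in the order (1,2), (1,4), so split there and multiply the segment counts (each segment already excludes blocked cells): (1,1)→(1,2): 1; (1,2)→(1,4): 1; (1,4)→(3,6): 5; product = 5.
That gives 5 routes.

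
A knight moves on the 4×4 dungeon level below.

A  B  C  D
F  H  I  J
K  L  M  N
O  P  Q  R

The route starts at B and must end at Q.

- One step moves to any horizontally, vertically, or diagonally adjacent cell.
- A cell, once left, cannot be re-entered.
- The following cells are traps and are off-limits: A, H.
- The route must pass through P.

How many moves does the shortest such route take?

4

Any route passes through P somewhere between B and Q. Summing Chebyshev distances along the two legs (B → P → Q) gives a lower bound of 3 + 1 = 4 moves.
A route of 4 moves achieves this: B → F → K → P → Q.
Since 4 matches the lower bound, it is optimal.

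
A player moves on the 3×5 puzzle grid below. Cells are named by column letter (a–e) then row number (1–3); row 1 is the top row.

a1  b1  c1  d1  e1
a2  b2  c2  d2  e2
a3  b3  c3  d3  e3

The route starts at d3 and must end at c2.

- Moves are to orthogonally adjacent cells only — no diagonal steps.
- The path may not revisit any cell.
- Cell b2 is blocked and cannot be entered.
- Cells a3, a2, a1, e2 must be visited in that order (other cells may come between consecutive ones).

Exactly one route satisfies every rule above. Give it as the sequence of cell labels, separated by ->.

The waypoints must appear in the order a3, a2, a1, e2, with no cell reused.
Route from d3: left 3 to a3, up 2 to a1, right 4 to e1, down 1 to e2, left 2 to c2 — 12 moves in all.
Check: order respected (a3 at step 3, a2 at step 4, a1 at step 5, e2 at step 10).

d3 -> c3 -> b3 -> a3 -> a2 -> a1 -> b1 -> c1 -> d1 -> e1 -> e2 -> d2 -> c2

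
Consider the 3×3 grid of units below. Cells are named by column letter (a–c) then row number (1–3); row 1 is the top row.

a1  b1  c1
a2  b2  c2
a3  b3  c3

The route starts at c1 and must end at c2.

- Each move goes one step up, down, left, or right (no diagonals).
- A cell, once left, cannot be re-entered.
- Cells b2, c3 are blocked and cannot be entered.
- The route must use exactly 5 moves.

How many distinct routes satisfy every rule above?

Need simple routes of exactly 5 moves from c1 to c2 (Manhattan distance 1, so 2 moves are spent on a detour and 2 undoing it).
No route satisfies every constraint, so the count is 0.

0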